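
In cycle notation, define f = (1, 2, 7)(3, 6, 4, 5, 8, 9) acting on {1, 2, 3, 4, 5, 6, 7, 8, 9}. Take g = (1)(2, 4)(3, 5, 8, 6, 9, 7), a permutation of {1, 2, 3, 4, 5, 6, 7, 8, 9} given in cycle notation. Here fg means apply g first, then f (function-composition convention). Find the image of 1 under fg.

First apply g: g(1) = 1, then f(1) = 2. Thus (fg)(1) = 2.

2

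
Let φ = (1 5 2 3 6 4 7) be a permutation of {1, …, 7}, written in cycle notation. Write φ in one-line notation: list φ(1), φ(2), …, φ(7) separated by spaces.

Each element maps to the next entry in its cycle (wrapping to the front): 1↦5, 2↦3, 3↦6, 4↦7, 5↦2, 6↦4, 7↦1.
So the one-line form is 5 3 6 7 2 4 1.

5 3 6 7 2 4 1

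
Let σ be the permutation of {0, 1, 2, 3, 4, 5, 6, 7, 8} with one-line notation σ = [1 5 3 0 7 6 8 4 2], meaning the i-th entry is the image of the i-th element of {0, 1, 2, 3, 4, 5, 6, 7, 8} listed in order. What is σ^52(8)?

0

Tracing 8 → 2 → … returns to 8 after 7 steps, so 8 lies in a 7-cycle (0, 1, 5, 6, 8, 2, 3).
Since the cycle has length 7, σ^52 acts on it the same as σ^3 (52 mod 7 = 3).
Advancing 3 steps from 8: 8 → 2 → 3 → 0.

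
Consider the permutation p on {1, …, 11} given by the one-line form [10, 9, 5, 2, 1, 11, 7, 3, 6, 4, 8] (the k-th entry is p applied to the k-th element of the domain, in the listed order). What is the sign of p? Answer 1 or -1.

-1

In disjoint-cycle form the cycle lengths are 10, 1.
A cycle of length ℓ contributes ℓ−1 transpositions, so p is a product of 9 transpositions — odd.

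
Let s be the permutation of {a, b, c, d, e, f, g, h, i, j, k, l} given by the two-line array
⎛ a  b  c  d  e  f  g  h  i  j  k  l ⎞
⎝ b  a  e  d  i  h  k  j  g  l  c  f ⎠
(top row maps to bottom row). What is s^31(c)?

Tracing c → e → … returns to c after 5 steps, so c lies in a 5-cycle (c, e, i, g, k).
Since the cycle has length 5, s^31 acts on it the same as s^1 (31 mod 5 = 1).
Advancing 1 step from c: c → e.

e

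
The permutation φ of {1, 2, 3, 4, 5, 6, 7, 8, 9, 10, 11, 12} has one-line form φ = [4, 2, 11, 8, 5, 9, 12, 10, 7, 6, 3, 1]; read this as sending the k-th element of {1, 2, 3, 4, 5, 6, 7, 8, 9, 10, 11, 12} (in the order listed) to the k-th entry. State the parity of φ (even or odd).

In disjoint-cycle form the cycle lengths are 8, 2, 1, 1.
A cycle of length ℓ contributes ℓ−1 transpositions, so φ is a product of 7 + 1 = 8 transpositions — even.

even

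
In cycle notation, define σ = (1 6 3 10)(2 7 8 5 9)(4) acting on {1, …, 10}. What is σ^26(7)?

7 lies in the 5-cycle (2 7 8 5 9).
Since the cycle has length 5, σ^26 acts on it the same as σ^1 (26 mod 5 = 1).
Advancing 1 step from 7: 7 → 8.

8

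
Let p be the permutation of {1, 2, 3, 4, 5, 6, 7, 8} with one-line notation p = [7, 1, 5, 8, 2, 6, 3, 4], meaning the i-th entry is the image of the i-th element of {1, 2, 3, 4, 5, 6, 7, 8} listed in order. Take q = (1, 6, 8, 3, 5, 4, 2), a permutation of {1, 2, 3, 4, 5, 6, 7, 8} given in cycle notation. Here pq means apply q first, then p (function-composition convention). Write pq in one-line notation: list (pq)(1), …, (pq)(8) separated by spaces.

6 7 2 1 8 4 3 5

For each element, apply q then p: 1 → 6 → 6; 2 → 1 → 7; 3 → 5 → 2; 4 → 2 → 1; 5 → 4 → 8; 6 → 8 → 4; 7 → 7 → 3; 8 → 3 → 5.
Collecting the images, pq = [6 7 2 1 8 4 3 5].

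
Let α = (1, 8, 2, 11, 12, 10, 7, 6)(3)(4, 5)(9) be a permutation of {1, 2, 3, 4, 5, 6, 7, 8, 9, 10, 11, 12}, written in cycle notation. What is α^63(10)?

12

10 lies in the 8-cycle (1, 8, 2, 11, 12, 10, 7, 6).
Powers repeat with period 8 on this cycle, and 63 mod 8 = 7, so α^63(10) = α^7(10).
Advancing 7 steps from 10: 10 → 7 → 6 → 1 → 8 → 2 → 11 → 12.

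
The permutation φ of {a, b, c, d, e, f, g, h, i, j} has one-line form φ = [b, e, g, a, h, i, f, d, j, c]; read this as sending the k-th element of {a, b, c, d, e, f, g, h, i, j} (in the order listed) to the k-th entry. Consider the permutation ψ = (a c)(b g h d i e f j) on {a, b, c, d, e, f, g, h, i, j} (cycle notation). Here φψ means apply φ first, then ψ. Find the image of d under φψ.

(φψ)(d) = ψ(φ(d)). φ(d) = a, then ψ(a) = c. So (φψ)(d) = c.

c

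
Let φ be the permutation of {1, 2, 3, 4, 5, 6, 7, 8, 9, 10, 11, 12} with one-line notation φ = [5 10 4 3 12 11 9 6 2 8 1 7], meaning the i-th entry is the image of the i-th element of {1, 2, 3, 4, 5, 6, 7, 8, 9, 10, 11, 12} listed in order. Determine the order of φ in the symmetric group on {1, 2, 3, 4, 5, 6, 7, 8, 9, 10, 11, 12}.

Writing φ as disjoint cycles, the cycle lengths are 10, 2.
Since disjoint cycles commute, ord(φ) = lcm(10, 2) = 10.

10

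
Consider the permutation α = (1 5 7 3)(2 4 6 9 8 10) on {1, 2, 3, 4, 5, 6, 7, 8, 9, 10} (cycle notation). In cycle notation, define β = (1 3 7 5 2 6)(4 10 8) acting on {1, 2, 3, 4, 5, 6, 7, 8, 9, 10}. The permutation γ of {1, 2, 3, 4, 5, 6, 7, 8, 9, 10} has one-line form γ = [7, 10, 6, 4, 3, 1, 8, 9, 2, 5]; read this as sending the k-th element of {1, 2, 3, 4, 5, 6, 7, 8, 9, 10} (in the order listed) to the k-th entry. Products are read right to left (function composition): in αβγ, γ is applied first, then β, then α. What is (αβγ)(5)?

3

(αβγ)(5) = α(β(γ(5))). γ(5) = 3, then β(3) = 7, then α(7) = 3, so the result is 3.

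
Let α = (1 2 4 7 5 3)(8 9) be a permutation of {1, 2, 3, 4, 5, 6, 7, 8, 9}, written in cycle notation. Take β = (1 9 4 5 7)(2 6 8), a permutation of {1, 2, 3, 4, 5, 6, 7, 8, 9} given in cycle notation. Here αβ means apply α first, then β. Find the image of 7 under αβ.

7

(αβ)(7) = β(α(7)). α(7) = 5, then β(5) = 7. So (αβ)(7) = 7.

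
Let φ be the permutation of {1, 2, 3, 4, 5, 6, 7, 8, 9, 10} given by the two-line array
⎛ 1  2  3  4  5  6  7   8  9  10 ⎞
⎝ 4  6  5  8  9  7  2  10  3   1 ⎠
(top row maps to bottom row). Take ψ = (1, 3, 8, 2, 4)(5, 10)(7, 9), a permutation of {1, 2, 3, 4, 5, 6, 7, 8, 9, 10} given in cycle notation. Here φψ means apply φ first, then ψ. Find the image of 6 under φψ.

9

First apply φ: φ(6) = 7, then ψ(7) = 9. Thus (φψ)(6) = 9.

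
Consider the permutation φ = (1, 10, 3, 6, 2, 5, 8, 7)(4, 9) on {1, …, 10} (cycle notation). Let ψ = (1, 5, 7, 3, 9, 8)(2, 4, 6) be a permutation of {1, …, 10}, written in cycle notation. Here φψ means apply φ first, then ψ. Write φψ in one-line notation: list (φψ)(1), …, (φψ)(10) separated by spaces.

For each element, apply φ then ψ: 1 → 10 → 10; 2 → 5 → 7; 3 → 6 → 2; 4 → 9 → 8; 5 → 8 → 1; 6 → 2 → 4; 7 → 1 → 5; 8 → 7 → 3; 9 → 4 → 6; 10 → 3 → 9.
So φψ in one-line form is 10 7 2 8 1 4 5 3 6 9.

10 7 2 8 1 4 5 3 6 9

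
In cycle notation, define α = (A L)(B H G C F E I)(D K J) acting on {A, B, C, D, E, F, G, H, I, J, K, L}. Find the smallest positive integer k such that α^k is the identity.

42

The disjoint cycles have lengths 7, 3, 2.
Since disjoint cycles commute, ord(α) = lcm(7, 3, 2) = 42.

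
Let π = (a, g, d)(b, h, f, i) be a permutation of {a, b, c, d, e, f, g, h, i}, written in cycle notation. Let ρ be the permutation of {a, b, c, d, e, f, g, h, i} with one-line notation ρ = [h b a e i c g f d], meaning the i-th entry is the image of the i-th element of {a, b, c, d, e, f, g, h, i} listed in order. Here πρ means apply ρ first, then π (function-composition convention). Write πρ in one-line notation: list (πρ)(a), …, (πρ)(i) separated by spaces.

f h g e b c d i a

(πρ)(x) = π(ρ(x)). Computing each image: π(ρ(a)) = π(h) = f, π(ρ(b)) = π(b) = h, π(ρ(c)) = π(a) = g, π(ρ(d)) = π(e) = e, π(ρ(e)) = π(i) = b, π(ρ(f)) = π(c) = c, π(ρ(g)) = π(g) = d, π(ρ(h)) = π(f) = i, π(ρ(i)) = π(d) = a.
Hence πρ = [f h g e b c d i a].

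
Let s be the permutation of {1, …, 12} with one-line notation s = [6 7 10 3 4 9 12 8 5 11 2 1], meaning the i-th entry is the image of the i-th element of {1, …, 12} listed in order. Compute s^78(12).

1

Tracing 12 → 1 → … returns to 12 after 11 steps, so 12 lies in an 11-cycle (1, 6, 9, 5, 4, 3, 10, 11, 2, 7, 12).
Powers repeat with period 11 on this cycle, and 78 mod 11 = 1, so s^78(12) = s^1(12).
Advancing 1 step from 12: 12 → 1.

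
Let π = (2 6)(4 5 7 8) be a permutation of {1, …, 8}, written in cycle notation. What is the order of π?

4

The disjoint cycles have lengths 4, 2, 1, 1.
Since disjoint cycles commute, ord(π) = lcm(4, 2) = 4.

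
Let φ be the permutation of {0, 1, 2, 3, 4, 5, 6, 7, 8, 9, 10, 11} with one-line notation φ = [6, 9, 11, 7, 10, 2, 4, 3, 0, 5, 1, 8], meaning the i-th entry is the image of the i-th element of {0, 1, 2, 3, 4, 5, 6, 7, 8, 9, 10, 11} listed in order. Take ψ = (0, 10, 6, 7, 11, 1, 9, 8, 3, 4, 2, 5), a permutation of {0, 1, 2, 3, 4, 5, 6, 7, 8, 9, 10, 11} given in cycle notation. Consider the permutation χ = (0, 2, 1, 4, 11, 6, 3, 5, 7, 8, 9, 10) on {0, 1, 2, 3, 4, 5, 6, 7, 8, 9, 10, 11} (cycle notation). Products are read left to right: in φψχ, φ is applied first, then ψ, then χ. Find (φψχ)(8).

0

Chase 8: φ(8) = 0; ψ(0) = 10; χ(10) = 0. Hence (φψχ)(8) = 0.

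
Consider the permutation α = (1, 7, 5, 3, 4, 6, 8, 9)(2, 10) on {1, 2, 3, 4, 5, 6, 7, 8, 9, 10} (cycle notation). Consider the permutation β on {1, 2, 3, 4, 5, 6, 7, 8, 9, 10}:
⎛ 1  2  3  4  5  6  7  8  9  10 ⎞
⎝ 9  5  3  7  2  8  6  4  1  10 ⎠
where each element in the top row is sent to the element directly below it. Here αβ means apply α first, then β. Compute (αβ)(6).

First apply α: α(6) = 8, then β(8) = 4. Thus (αβ)(6) = 4.

4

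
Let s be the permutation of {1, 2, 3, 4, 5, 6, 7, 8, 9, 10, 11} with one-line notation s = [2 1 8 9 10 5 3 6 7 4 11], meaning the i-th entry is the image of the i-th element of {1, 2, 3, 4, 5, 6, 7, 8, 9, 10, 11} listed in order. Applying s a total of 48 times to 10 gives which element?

10

Tracing 10 → 4 → … returns to 10 after 8 steps, so 10 lies in an 8-cycle (3 8 6 5 10 4 9 7).
On an 8-cycle, s^8 is the identity, so s^48 = s^0 there (48 ≡ 0 mod 8).
So s^48(10) = 10.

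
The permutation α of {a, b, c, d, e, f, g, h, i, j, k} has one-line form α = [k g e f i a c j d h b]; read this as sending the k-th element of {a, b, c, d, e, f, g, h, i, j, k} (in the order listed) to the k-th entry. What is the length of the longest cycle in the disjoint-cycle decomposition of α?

9

Decomposing into disjoint cycles gives (a k b g c e i d f)(h j); the longest has length 9.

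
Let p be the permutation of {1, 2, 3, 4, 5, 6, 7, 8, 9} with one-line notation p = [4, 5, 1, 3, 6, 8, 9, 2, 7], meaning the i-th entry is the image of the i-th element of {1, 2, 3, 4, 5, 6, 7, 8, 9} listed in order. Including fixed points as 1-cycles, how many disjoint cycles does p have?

3

The cycle decomposition is (1 4 3)(2 5 6 8)(7 9), which has 3 cycles (counting 1-cycles).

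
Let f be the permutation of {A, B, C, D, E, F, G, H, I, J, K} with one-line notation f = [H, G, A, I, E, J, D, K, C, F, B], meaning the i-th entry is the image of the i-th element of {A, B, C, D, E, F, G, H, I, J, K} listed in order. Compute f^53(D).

Tracing D → I → … returns to D after 8 steps, so D lies in an 8-cycle (A H K B G D I C).
Powers repeat with period 8 on this cycle, and 53 mod 8 = 5, so f^53(D) = f^5(D).
Stepping 5 places around the cycle: D → I → C → A → H → K.

K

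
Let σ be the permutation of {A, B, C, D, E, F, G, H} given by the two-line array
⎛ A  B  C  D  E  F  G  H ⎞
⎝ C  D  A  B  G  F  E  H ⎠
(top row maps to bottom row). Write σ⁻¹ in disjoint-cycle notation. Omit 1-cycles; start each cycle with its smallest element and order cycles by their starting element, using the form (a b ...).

(A C)(B D)(E G)

The cycle decomposition of σ is (A C)(B D)(E G).
The inverse reverses every cycle; in canonical form, σ⁻¹ = (A C)(B D)(E G).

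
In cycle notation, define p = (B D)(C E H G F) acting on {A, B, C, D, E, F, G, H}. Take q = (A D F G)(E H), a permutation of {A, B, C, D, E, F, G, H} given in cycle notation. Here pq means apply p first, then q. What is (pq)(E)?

First apply p: p(E) = H, then q(H) = E. Thus (pq)(E) = E.

E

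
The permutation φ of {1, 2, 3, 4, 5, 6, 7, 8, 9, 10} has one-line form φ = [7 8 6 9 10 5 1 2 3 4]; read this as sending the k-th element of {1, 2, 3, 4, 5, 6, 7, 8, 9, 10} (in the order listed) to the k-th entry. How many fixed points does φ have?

0

No element satisfies φ(x) = x, so there are 0 fixed points.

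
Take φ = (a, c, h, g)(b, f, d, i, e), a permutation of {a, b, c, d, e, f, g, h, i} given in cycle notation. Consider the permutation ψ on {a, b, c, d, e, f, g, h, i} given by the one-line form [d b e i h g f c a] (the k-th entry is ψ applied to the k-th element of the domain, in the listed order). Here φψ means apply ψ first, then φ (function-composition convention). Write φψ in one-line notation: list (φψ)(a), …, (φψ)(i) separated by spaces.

i f b e g a d h c

(φψ)(x) = φ(ψ(x)). Computing each image: φ(ψ(a)) = φ(d) = i, φ(ψ(b)) = φ(b) = f, φ(ψ(c)) = φ(e) = b, φ(ψ(d)) = φ(i) = e, φ(ψ(e)) = φ(h) = g, φ(ψ(f)) = φ(g) = a, φ(ψ(g)) = φ(f) = d, φ(ψ(h)) = φ(c) = h, φ(ψ(i)) = φ(a) = c.
Hence φψ = [i f b e g a d h c].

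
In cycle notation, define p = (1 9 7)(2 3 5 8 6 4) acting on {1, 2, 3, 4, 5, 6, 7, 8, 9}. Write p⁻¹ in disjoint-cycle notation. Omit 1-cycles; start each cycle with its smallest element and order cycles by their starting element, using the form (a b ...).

If p sends a → b within a cycle, p⁻¹ sends b → a; equivalently, reverse each cycle.
Reversing each cycle of p and rotating so the smallest element leads gives (1 7 9)(2 4 6 8 5 3).

(1 7 9)(2 4 6 8 5 3)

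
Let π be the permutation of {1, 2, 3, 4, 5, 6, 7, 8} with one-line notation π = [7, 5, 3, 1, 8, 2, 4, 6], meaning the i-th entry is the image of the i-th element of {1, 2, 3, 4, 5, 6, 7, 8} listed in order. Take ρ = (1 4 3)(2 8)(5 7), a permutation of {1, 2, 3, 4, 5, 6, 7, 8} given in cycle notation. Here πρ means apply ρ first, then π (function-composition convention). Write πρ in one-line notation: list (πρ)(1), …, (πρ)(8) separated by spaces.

1 6 7 3 4 2 8 5

Chase each element through ρ then π: 1 → 4 → 1; 2 → 8 → 6; 3 → 1 → 7; 4 → 3 → 3; 5 → 7 → 4; 6 → 6 → 2; 7 → 5 → 8; 8 → 2 → 5.
Collecting the images, πρ = [1 6 7 3 4 2 8 5].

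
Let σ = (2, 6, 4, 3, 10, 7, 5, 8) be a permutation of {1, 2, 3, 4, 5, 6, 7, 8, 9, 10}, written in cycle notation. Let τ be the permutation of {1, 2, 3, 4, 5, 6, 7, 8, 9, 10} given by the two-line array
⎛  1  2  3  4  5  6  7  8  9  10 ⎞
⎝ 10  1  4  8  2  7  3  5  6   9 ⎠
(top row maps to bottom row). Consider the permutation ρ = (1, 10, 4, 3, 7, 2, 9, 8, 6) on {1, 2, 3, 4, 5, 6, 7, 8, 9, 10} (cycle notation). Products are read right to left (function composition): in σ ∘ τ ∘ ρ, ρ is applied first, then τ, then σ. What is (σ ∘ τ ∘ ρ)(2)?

Apply the permutations in order: ρ(2) = 9, then τ(9) = 6, then σ(6) = 4. So (σ ∘ τ ∘ ρ)(2) = 4.

4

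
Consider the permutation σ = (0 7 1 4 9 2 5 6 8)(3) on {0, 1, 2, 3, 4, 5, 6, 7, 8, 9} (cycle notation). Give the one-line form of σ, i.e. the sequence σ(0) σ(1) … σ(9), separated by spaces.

7 4 5 3 9 6 8 1 0 2

Each element maps to the next entry in its cycle (wrapping to the front): 0↦7, 1↦4, 2↦5, 3↦3, 4↦9, 5↦6, 6↦8, 7↦1, 8↦0, 9↦2.
Listing these in domain order gives 7 4 5 3 9 6 8 1 0 2.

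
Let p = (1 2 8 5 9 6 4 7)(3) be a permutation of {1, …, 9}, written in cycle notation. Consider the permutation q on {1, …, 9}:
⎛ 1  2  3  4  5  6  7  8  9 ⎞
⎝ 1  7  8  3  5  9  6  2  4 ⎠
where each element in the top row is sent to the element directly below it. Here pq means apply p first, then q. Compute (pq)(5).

p(5) = 9, then q(9) = 4; composing gives (pq)(5) = 4.

4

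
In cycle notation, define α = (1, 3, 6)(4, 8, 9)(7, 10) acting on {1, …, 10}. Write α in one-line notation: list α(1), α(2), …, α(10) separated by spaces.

Reading each image from the cycles: 1↦3, 2↦2, 3↦6, 4↦8, 5↦5, 6↦1, 7↦10, 8↦9, 9↦4, 10↦7.
Listing these in domain order gives 3 2 6 8 5 1 10 9 4 7.

3 2 6 8 5 1 10 9 4 7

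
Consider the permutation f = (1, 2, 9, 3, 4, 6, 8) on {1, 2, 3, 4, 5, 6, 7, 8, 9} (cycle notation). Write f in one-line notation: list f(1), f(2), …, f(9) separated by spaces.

2 9 4 6 5 8 7 1 3

Image by image: 1→2, 2→9, 3→4, 4→6, 5→5, 6→8, 7→7, 8→1, 9→3.
So the one-line form is 2 9 4 6 5 8 7 1 3.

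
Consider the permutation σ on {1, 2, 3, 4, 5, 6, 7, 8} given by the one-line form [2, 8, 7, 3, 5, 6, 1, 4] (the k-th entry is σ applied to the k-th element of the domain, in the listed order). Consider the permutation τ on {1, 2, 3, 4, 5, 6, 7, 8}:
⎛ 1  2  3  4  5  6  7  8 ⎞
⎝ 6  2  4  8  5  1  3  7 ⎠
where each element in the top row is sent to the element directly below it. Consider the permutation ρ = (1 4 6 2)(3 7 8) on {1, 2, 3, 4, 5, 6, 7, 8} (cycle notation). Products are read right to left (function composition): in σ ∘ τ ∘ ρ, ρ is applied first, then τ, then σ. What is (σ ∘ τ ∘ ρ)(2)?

Chase 2: ρ(2) = 1; τ(1) = 6; σ(6) = 6. Hence (σ ∘ τ ∘ ρ)(2) = 6.

6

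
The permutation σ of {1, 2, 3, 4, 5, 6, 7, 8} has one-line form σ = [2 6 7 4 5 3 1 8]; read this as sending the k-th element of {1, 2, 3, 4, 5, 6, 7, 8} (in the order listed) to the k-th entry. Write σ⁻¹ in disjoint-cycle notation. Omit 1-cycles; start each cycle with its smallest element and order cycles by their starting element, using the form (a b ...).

(1 7 3 6 2)

The cycle decomposition of σ is (1 2 6 3 7).
Reversing each cycle (and rotating so the smallest element leads) gives σ⁻¹ = (1 7 3 6 2).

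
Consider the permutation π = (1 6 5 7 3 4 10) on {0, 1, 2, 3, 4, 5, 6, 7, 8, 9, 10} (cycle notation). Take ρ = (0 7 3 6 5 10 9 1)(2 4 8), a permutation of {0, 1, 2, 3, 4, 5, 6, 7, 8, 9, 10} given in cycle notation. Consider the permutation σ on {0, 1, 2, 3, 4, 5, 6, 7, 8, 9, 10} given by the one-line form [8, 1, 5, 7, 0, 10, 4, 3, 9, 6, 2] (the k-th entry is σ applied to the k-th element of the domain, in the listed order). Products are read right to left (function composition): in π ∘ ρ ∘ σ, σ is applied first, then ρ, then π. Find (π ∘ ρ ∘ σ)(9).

7

Chase 9: σ(9) = 6; ρ(6) = 5; π(5) = 7. Hence (π ∘ ρ ∘ σ)(9) = 7.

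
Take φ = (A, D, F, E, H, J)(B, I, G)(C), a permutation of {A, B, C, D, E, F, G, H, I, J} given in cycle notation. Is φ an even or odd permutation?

The cycle lengths are 6, 3, 1.
A cycle is odd iff its length is even; φ has 1 even-length cycle, so sgn(φ) = (−1)^1 and φ is odd.

odd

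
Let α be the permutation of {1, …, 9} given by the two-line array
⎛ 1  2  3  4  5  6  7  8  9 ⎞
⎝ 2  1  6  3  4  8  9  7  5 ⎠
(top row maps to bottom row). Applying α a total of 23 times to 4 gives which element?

6

Tracing 4 → 3 → … returns to 4 after 7 steps, so 4 lies in a 7-cycle (3 6 8 7 9 5 4).
Since the cycle has length 7, α^23 acts on it the same as α^2 (23 mod 7 = 2).
Stepping 2 places around the cycle: 4 → 3 → 6.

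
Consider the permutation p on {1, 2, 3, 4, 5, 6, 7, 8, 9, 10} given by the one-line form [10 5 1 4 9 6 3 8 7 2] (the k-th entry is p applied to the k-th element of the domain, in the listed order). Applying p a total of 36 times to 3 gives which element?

Tracing 3 → 1 → … returns to 3 after 7 steps, so 3 lies in a 7-cycle (1 10 2 5 9 7 3).
Since the cycle has length 7, p^36 acts on it the same as p^1 (36 mod 7 = 1).
Advancing 1 step from 3: 3 → 1.

1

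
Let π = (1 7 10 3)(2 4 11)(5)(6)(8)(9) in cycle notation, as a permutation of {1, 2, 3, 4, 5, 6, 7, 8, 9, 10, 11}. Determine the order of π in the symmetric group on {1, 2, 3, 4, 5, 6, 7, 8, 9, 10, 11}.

The disjoint cycles have lengths 4, 3, 1, 1, 1, 1.
The order of π is the least common multiple of its cycle lengths: lcm(4, 3) = 12.

12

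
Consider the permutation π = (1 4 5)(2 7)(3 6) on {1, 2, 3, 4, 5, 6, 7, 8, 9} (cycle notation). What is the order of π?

The disjoint cycles have lengths 3, 2, 2, 1, 1.
Since disjoint cycles commute, ord(π) = lcm(3, 2, 2) = 6.

6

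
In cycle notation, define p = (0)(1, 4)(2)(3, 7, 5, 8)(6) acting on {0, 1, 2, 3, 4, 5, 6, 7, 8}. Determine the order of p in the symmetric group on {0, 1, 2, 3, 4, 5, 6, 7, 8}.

4

The disjoint cycles have lengths 4, 2, 1, 1, 1.
The order is lcm(4, 2) = 4.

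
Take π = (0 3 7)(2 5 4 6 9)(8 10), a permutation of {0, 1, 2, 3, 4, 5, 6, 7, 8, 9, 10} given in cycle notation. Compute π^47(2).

4

2 lies in the 5-cycle (2 5 4 6 9).
Powers repeat with period 5 on this cycle, and 47 mod 5 = 2, so π^47(2) = π^2(2).
Stepping 2 places around the cycle: 2 → 5 → 4.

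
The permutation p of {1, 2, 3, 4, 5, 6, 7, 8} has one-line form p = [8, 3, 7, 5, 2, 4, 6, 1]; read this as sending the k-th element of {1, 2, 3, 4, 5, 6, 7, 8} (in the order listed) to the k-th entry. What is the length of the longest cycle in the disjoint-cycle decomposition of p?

Decomposing into disjoint cycles gives (1, 8)(2, 3, 7, 6, 4, 5); the longest has length 6.

6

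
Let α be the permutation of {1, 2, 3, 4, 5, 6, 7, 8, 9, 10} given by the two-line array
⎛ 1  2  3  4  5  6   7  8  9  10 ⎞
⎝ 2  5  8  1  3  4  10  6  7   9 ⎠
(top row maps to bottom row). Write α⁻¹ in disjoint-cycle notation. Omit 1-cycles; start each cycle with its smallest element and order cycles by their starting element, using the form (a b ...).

(1 4 6 8 3 5 2)(7 9 10)

The cycle decomposition of α is (1 2 5 3 8 6 4)(7 10 9).
Reversing each cycle (and rotating so the smallest element leads) gives α⁻¹ = (1 4 6 8 3 5 2)(7 9 10).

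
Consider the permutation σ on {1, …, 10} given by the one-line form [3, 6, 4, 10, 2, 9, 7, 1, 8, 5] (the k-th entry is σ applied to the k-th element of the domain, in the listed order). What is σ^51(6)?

10

Tracing 6 → 9 → … returns to 6 after 9 steps, so 6 lies in a 9-cycle (1, 3, 4, 10, 5, 2, 6, 9, 8).
On a 9-cycle, σ^9 is the identity, so σ^51 = σ^6 there (51 ≡ 6 mod 9).
Stepping 6 places around the cycle: 6 → 9 → 8 → 1 → 3 → 4 → 10.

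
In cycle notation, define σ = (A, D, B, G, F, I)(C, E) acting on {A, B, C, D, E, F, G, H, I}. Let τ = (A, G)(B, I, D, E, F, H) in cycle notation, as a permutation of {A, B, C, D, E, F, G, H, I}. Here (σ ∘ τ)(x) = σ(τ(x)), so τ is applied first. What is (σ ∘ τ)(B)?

A

First apply τ: τ(B) = I, then σ(I) = A. Thus (σ ∘ τ)(B) = A.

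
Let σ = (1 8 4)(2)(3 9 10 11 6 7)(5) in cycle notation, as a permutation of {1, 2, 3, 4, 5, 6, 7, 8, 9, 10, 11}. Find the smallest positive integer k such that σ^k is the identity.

6

The disjoint cycles have lengths 6, 3, 1, 1.
The order is lcm(6, 3) = 6.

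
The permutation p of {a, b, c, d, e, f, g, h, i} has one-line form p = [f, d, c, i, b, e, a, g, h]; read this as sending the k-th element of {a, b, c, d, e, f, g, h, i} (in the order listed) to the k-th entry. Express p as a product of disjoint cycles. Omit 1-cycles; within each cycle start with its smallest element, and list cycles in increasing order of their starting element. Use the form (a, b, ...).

Iterating p from a gives a → f → e → b → d → i → h → g → a; that is the 8-cycle (a, f, e, b, d, i, h, g).
Continuing from each remaining unvisited element yields (a, f, e, b, d, i, h, g).

(a, f, e, b, d, i, h, g)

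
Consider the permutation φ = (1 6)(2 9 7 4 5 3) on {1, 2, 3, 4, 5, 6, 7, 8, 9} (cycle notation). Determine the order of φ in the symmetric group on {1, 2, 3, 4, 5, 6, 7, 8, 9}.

The cycle type of φ is (6, 2, 1).
The order is lcm(6, 2) = 6.

6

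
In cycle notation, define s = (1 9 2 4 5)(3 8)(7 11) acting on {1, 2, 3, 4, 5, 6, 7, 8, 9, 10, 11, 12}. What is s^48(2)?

2 lies in the 5-cycle (1 9 2 4 5).
Powers repeat with period 5 on this cycle, and 48 mod 5 = 3, so s^48(2) = s^3(2).
Advancing 3 steps from 2: 2 → 4 → 5 → 1.

1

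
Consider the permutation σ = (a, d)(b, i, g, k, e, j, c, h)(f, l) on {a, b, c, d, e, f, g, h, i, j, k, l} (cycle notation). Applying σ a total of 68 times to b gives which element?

b lies in the 8-cycle (b, i, g, k, e, j, c, h).
Since the cycle has length 8, σ^68 acts on it the same as σ^4 (68 mod 8 = 4).
Stepping 4 places around the cycle: b → i → g → k → e.

e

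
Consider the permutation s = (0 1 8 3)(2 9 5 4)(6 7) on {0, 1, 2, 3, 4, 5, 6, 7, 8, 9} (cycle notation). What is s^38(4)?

9

4 lies in the 4-cycle (2 9 5 4).
Powers repeat with period 4 on this cycle, and 38 mod 4 = 2, so s^38(4) = s^2(4).
Stepping 2 places around the cycle: 4 → 2 → 9.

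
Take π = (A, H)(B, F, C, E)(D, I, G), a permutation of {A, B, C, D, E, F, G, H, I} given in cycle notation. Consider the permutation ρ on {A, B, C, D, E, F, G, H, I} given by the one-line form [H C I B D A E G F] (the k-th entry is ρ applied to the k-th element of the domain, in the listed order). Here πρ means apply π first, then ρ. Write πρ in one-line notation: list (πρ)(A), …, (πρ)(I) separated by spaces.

G A D F C I B H E

(πρ)(x) = ρ(π(x)). Computing each image: ρ(π(A)) = ρ(H) = G, ρ(π(B)) = ρ(F) = A, ρ(π(C)) = ρ(E) = D, ρ(π(D)) = ρ(I) = F, ρ(π(E)) = ρ(B) = C, ρ(π(F)) = ρ(C) = I, ρ(π(G)) = ρ(D) = B, ρ(π(H)) = ρ(A) = H, ρ(π(I)) = ρ(G) = E.
Hence πρ = [G A D F C I B H E].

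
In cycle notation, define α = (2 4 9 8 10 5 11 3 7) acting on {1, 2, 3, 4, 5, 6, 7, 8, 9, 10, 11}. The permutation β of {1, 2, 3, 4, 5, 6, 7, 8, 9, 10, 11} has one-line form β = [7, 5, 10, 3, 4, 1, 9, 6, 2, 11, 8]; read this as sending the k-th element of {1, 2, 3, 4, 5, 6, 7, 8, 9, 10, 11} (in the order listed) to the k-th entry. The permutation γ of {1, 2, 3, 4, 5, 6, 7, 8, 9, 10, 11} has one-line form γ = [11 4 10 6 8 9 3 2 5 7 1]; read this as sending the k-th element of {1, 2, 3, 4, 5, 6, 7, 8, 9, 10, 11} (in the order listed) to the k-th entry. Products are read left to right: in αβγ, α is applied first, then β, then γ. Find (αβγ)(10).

6

(αβγ)(10) = γ(β(α(10))). α(10) = 5, then β(5) = 4, then γ(4) = 6, so the result is 6.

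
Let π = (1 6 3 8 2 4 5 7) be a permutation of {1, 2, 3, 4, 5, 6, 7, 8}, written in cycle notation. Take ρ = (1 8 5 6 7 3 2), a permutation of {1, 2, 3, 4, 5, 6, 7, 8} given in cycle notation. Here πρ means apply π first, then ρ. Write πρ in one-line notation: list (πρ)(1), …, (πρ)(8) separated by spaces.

(πρ)(x) = ρ(π(x)). Computing each image: ρ(π(1)) = ρ(6) = 7, ρ(π(2)) = ρ(4) = 4, ρ(π(3)) = ρ(8) = 5, ρ(π(4)) = ρ(5) = 6, ρ(π(5)) = ρ(7) = 3, ρ(π(6)) = ρ(3) = 2, ρ(π(7)) = ρ(1) = 8, ρ(π(8)) = ρ(2) = 1.
Hence πρ = [7 4 5 6 3 2 8 1].

7 4 5 6 3 2 8 1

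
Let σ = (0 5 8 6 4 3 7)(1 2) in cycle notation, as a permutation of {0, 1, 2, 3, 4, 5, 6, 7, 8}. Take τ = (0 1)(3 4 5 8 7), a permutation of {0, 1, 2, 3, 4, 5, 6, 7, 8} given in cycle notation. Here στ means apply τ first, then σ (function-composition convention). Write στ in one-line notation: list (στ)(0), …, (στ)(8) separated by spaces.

(στ)(x) = σ(τ(x)). Computing each image: σ(τ(0)) = σ(1) = 2, σ(τ(1)) = σ(0) = 5, σ(τ(2)) = σ(2) = 1, σ(τ(3)) = σ(4) = 3, σ(τ(4)) = σ(5) = 8, σ(τ(5)) = σ(8) = 6, σ(τ(6)) = σ(6) = 4, σ(τ(7)) = σ(3) = 7, σ(τ(8)) = σ(7) = 0.
Hence στ = [2 5 1 3 8 6 4 7 0].

2 5 1 3 8 6 4 7 0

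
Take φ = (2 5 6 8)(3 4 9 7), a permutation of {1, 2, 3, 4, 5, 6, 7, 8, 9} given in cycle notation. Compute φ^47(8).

8 lies in the 4-cycle (2 5 6 8).
Powers repeat with period 4 on this cycle, and 47 mod 4 = 3, so φ^47(8) = φ^3(8).
Advancing 3 steps from 8: 8 → 2 → 5 → 6.

6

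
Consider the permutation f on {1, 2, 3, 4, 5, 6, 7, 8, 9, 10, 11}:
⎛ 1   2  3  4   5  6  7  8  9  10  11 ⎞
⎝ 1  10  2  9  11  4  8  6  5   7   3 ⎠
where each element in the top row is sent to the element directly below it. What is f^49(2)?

Tracing 2 → 10 → … returns to 2 after 10 steps, so 2 lies in a 10-cycle (2, 10, 7, 8, 6, 4, 9, 5, 11, 3).
On a 10-cycle, f^10 is the identity, so f^49 = f^9 there (49 ≡ 9 mod 10).
Advancing 9 steps from 2: 2 → 10 → 7 → 8 → 6 → 4 → 9 → 5 → 11 → 3.

3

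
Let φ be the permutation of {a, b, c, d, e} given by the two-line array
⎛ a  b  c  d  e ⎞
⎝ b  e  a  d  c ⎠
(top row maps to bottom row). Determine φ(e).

c

The entry below e in the array is c, so φ(e) = c.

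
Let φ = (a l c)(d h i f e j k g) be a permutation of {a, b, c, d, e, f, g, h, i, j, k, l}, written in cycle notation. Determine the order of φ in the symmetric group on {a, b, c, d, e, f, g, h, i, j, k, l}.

24

The disjoint cycles have lengths 8, 3, 1.
Since disjoint cycles commute, ord(φ) = lcm(8, 3) = 24.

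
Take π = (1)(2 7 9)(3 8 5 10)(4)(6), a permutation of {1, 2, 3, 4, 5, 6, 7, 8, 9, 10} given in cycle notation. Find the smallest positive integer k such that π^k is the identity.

The disjoint cycles have lengths 4, 3, 1, 1, 1.
Since disjoint cycles commute, ord(π) = lcm(4, 3) = 12.

12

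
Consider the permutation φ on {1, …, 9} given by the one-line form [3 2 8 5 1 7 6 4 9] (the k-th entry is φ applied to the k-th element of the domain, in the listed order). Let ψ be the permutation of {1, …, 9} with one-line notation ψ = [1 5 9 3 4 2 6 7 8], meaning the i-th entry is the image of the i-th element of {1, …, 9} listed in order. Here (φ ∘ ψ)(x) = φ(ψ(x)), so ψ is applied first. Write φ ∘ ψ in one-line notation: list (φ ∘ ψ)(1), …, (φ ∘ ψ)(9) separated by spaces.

3 1 9 8 5 2 7 6 4

(φ ∘ ψ)(x) = φ(ψ(x)). Computing each image: φ(ψ(1)) = φ(1) = 3, φ(ψ(2)) = φ(5) = 1, φ(ψ(3)) = φ(9) = 9, φ(ψ(4)) = φ(3) = 8, φ(ψ(5)) = φ(4) = 5, φ(ψ(6)) = φ(2) = 2, φ(ψ(7)) = φ(6) = 7, φ(ψ(8)) = φ(7) = 6, φ(ψ(9)) = φ(8) = 4.
Hence φ ∘ ψ = [3 1 9 8 5 2 7 6 4].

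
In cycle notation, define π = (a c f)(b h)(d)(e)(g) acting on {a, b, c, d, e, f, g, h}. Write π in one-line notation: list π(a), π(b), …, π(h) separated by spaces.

c h f d e a g b

Reading each image from the cycles: a→c, b→h, c→f, d→d, e→e, f→a, g→g, h→b.
Listing these in domain order gives c h f d e a g b.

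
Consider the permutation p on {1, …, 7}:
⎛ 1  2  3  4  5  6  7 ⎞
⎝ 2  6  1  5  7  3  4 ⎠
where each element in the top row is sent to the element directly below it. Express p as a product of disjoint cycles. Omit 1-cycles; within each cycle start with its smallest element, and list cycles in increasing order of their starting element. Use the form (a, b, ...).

From 1: 1 → 2 → 6 → 3 → 1, closing the cycle (1, 2, 6, 3).
Continuing from each remaining unvisited element yields (1, 2, 6, 3)(4, 5, 7).

(1, 2, 6, 3)(4, 5, 7)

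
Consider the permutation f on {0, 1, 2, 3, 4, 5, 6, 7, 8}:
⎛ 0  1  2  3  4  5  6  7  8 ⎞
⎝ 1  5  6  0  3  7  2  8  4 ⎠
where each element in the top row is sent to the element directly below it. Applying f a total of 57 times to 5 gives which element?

7

Tracing 5 → 7 → … returns to 5 after 7 steps, so 5 lies in a 7-cycle (0 1 5 7 8 4 3).
On a 7-cycle, f^7 is the identity, so f^57 = f^1 there (57 ≡ 1 mod 7).
Advancing 1 step from 5: 5 → 7.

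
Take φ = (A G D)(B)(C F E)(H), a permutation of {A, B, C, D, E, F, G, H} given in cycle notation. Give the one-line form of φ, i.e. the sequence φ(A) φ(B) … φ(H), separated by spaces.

G B F A C E D H

Image by image: A↦G, B↦B, C↦F, D↦A, E↦C, F↦E, G↦D, H↦H.
So the one-line form is G B F A C E D H.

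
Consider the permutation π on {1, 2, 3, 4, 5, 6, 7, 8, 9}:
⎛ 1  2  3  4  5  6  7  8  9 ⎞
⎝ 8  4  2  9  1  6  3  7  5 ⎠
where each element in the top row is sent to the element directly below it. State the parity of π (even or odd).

odd

In disjoint-cycle form the cycle lengths are 8, 1.
A cycle is odd iff its length is even; π has 1 even-length cycle, so sgn(π) = (−1)^1 and π is odd.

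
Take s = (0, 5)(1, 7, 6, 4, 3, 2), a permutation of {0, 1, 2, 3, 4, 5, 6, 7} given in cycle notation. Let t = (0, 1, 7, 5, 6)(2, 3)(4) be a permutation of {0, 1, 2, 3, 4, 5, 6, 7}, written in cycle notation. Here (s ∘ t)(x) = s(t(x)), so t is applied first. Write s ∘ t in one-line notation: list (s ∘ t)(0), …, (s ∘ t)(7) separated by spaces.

For each element, apply t then s: 0 → 1 → 7; 1 → 7 → 6; 2 → 3 → 2; 3 → 2 → 1; 4 → 4 → 3; 5 → 6 → 4; 6 → 0 → 5; 7 → 5 → 0.
Collecting the images, s ∘ t = [7 6 2 1 3 4 5 0].

7 6 2 1 3 4 5 0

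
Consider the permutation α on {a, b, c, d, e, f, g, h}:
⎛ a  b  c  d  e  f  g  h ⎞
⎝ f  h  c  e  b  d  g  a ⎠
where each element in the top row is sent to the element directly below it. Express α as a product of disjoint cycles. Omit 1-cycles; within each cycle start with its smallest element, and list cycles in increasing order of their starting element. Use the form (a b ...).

(a f d e b h)

Iterating α from a gives a → f → d → e → b → h → a; that is the 6-cycle (a f d e b h).
Continuing from each remaining unvisited element yields (a f d e b h).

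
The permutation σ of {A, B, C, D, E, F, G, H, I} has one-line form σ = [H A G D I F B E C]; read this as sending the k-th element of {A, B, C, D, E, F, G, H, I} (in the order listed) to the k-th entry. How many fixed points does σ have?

The fixed points (elements with σ(x) = x) are {D, F}, so there are 2.

2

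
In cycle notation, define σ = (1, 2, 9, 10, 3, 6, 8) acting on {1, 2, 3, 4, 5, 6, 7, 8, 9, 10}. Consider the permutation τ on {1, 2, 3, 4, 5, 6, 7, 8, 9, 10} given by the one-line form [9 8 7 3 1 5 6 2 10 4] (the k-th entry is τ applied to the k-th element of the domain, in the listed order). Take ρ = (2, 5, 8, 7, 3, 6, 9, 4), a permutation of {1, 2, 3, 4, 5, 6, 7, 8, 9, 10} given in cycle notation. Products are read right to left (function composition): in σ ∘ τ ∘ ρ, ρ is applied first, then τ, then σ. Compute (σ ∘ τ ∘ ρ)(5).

9

(σ ∘ τ ∘ ρ)(5) = σ(τ(ρ(5))). ρ(5) = 8, then τ(8) = 2, then σ(2) = 9, so the result is 9.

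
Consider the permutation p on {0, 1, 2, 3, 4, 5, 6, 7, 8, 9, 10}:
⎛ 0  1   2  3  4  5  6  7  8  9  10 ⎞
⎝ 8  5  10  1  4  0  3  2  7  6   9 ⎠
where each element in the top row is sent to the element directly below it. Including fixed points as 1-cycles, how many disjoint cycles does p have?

2

The cycle decomposition is (0, 8, 7, 2, 10, 9, 6, 3, 1, 5)(4), which has 2 cycles (counting 1-cycles).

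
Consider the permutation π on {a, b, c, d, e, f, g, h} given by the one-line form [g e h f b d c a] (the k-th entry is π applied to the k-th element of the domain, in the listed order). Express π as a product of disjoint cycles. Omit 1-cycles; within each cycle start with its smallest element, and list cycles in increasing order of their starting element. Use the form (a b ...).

(a g c h)(b e)(d f)

From a: a → g → c → h → a, closing the cycle (a g c h).
Repeating from the next unused element and collecting all non-trivial cycles gives (a g c h)(b e)(d f).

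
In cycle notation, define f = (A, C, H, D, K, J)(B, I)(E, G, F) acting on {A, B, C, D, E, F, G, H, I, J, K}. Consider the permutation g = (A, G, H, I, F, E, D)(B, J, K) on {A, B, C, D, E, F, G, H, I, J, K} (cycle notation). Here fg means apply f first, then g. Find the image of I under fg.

f(I) = B, then g(B) = J; composing gives (fg)(I) = J.

J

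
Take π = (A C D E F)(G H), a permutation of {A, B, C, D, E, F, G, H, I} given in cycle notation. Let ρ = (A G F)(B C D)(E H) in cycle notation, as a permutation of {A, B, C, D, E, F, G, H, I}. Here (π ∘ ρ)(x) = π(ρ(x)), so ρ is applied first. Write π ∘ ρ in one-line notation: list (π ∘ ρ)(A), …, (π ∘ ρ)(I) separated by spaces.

For each element, apply ρ then π: A → G → H; B → C → D; C → D → E; D → B → B; E → H → G; F → A → C; G → F → A; H → E → F; I → I → I.
Collecting the images, π ∘ ρ = [H D E B G C A F I].

H D E B G C A F I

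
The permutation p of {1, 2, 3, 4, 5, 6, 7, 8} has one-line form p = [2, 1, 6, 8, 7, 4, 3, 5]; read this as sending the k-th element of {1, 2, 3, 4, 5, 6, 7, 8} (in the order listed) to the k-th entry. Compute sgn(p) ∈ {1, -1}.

1

In disjoint-cycle form the cycle lengths are 6, 2.
A cycle of length ℓ contributes ℓ−1 transpositions, so p is a product of 5 + 1 = 6 transpositions — even.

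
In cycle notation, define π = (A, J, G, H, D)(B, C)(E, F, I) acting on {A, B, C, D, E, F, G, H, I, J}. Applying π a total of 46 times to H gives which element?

D

H lies in the 5-cycle (A, J, G, H, D).
Powers repeat with period 5 on this cycle, and 46 mod 5 = 1, so π^46(H) = π^1(H).
Advancing 1 step from H: H → D.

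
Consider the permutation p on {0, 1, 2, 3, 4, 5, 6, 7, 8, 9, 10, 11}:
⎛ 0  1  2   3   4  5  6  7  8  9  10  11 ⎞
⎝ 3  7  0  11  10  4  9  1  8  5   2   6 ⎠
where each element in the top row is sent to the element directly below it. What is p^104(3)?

4

Tracing 3 → 11 → … returns to 3 after 9 steps, so 3 lies in a 9-cycle (0, 3, 11, 6, 9, 5, 4, 10, 2).
Since the cycle has length 9, p^104 acts on it the same as p^5 (104 mod 9 = 5).
Stepping 5 places around the cycle: 3 → 11 → 6 → 9 → 5 → 4.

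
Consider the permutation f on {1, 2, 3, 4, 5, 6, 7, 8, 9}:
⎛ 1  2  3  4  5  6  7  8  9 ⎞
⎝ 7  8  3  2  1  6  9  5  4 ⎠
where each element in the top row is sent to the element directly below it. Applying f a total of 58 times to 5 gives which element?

Tracing 5 → 1 → … returns to 5 after 7 steps, so 5 lies in a 7-cycle (1, 7, 9, 4, 2, 8, 5).
Since the cycle has length 7, f^58 acts on it the same as f^2 (58 mod 7 = 2).
Stepping 2 places around the cycle: 5 → 1 → 7.

7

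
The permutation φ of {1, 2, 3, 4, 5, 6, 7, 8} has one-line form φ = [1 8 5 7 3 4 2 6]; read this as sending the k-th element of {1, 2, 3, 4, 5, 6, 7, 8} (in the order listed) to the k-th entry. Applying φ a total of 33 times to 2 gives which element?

Tracing 2 → 8 → … returns to 2 after 5 steps, so 2 lies in a 5-cycle (2 8 6 4 7).
Since the cycle has length 5, φ^33 acts on it the same as φ^3 (33 mod 5 = 3).
Stepping 3 places around the cycle: 2 → 8 → 6 → 4.

4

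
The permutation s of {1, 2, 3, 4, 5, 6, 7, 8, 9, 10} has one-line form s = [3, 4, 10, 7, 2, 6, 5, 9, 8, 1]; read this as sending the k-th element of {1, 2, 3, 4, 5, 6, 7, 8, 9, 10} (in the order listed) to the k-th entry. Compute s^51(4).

Tracing 4 → 7 → … returns to 4 after 4 steps, so 4 lies in a 4-cycle (2 4 7 5).
Since the cycle has length 4, s^51 acts on it the same as s^3 (51 mod 4 = 3).
Stepping 3 places around the cycle: 4 → 7 → 5 → 2.

2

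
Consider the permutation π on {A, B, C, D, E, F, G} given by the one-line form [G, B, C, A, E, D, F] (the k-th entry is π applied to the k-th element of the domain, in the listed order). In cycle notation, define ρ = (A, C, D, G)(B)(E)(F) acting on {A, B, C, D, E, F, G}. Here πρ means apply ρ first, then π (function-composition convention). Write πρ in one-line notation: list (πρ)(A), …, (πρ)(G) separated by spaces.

C B A F E D G

Chase each element through ρ then π: A → C → C; B → B → B; C → D → A; D → G → F; E → E → E; F → F → D; G → A → G.
Collecting the images, πρ = [C B A F E D G].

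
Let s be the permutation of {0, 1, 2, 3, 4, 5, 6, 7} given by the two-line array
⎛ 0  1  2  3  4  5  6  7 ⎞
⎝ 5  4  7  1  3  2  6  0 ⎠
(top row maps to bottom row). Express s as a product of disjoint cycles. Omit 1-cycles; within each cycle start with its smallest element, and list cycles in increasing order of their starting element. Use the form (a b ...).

Iterating s from 0 gives 0 → 5 → 2 → 7 → 0; that is the 4-cycle (0 5 2 7).
Repeating from the next unused element and collecting all non-trivial cycles gives (0 5 2 7)(1 4 3).

(0 5 2 7)(1 4 3)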